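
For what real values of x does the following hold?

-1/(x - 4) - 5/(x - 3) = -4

Multiply both sides by (x - 4)(x - 3):
-(x - 3) - 5(x - 4) = -4(x - 4)(x - 3).
Expand and collect terms: -4x² + 34x - 71 = 0.
By the quadratic formula, x = (-34 ± √20) / -8, so x ≈ 3.691 or x ≈ 4.809.
Neither value makes a denominator zero (x ≠ 4, x ≠ 3), so both are valid.

x = 3.691 or x = 4.809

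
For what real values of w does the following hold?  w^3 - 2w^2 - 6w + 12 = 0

Possible rational roots are divisors of 12. Testing w = 2 gives 0, so (w - 2) is a factor.
Divide: w^3 - 2w^2 - 6w + 12 = (w - 2)(w^2 - 6).
Apply the quadratic formula to w^2 - 6 = 0: w = (0 +/- sqrt(24))/2, i.e. w ~= 2.4495 or w ~= -2.4495.

w = -2.4495 or w = 2 or w = 2.4495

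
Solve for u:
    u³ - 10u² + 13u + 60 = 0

Possible rational roots are divisors of 60. Testing u = 5 gives 0, so (u - 5) is a factor.
Divide: u³ - 10u² + 13u + 60 = (u - 5)(u² - 5u - 12).
Apply the quadratic formula to u² - 5u - 12 = 0: u = (5 ± √73)/2, i.e. u ≈ 6.772 or u ≈ -1.772.

u = -1.772 or u = 5 or u = 6.772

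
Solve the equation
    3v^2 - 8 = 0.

Discriminant: (0)^2 - 4*3*(-8) = 96.
Quadratic formula: v = (0 +/- sqrt(96)) / 6.
So v = 2*sqrt(6)/3 ~= 1.633 or v = -2*sqrt(6)/3 ~= -1.633.

v = -1.633 or v = 1.633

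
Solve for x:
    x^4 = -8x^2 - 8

Let u = x^2. The equation becomes u^2 + 8u + 8 = 0.
By the quadratic formula, u = -4 + 2*sqrt(2) or u = -4 - 2*sqrt(2).
x^2 = -4 + 2*sqrt(2) < 0 has no real solution.
x^2 = -4 - 2*sqrt(2) < 0 has no real solution.

No real solutions.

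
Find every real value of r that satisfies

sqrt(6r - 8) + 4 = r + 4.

r = 2 or r = 4

Isolate the radical: sqrt(6r - 8) = r.
Square both sides: 6r - 8 = (r)^2.
Expand and rearrange: r^2 - 6r + 8 = 0.
Solving gives r = 4 or r = 2.
Check each candidate in the original equation:
  r = 4: sqrt(16) = 4, while r = 4 — valid.
  r = 2: sqrt(4) = 2, while r = 2 — valid.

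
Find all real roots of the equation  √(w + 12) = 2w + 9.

w = -3

Square both sides: w + 12 = (2w + 9)².
Expand and rearrange: 4w² + 35w + 69 = 0.
Solving gives w = -3 or w = -5.75.
Check each candidate in the original equation:
  w = -3: √(9) = 3, while 2w + 9 = 3 — valid.
  w = -5.75: √(6.25) = 2.5, while 2w + 9 = -2.5 — extraneous.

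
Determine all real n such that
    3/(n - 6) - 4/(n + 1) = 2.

Multiply both sides by (n - 6)(n + 1):
3(n + 1) - 4(n - 6) = 2(n - 6)(n + 1).
Expand and collect terms: 2n² - 9n - 39 = 0.
By the quadratic formula, n = (9 ± √393) / 4, so n ≈ 7.2061 or n ≈ -2.7061.
Neither value makes a denominator zero (n ≠ 6, n ≠ -1), so both are valid.

n = -2.7061 or n = 7.2061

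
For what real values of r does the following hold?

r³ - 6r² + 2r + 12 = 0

Possible rational roots are divisors of 12. Testing r = 2 gives 0, so (r - 2) is a factor.
Divide: r³ - 6r² + 2r + 12 = (r - 2)(r² - 4r - 6).
Apply the quadratic formula to r² - 4r - 6 = 0: r = (4 ± √40)/2, i.e. r ≈ 5.1623 or r ≈ -1.1623.

r = -1.1623 or r = 2 or r = 5.1623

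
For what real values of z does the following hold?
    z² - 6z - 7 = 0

z = -1 or z = 7

Factor: (z + 1)(z - 7) = 0.
So z = -1 or z = 7.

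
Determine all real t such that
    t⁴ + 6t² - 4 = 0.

Let u = t². The equation becomes u² + 6u - 4 = 0.
By the quadratic formula, u = -3 + √(13) or u = -√(13) - 3.
t² = -3 + √(13) gives t = ±√(-3 + √(13)) ≈ ±0.7782.
t² = -√(13) - 3 < 0 has no real solution.

t = -0.7782 or t = 0.7782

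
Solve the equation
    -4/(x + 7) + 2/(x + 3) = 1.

x = -10.1231 or x = -1.8769

Multiply both sides by (x + 7)(x + 3):
-4(x + 3) + 2(x + 7) = (x + 7)(x + 3).
Expand and collect terms: x^2 + 12x + 19 = 0.
By the quadratic formula, x = (-12 +/- sqrt(68)) / 2, so x ~= -1.8769 or x ~= -10.1231.
Neither value makes a denominator zero (x != -7, x != -3), so both are valid.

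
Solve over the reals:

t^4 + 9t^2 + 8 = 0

Let u = t^2. The equation becomes u^2 + 9u + 8 = 0.
Factor: (u + 1)(u + 8) = 0, so u = -1 or u = -8.
t^2 = -1 < 0 has no real solution.
t^2 = -8 < 0 has no real solution.

No real solutions.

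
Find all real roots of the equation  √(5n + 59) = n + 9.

n = -2

Square both sides: 5n + 59 = (n + 9)².
Expand and rearrange: n² + 13n + 22 = 0.
Solving gives n = -2 or n = -11.
Check each candidate in the original equation:
  n = -2: √(49) = 7, while n + 9 = 7 — valid.
  n = -11: √(4) = 2, while n + 9 = -2 — extraneous.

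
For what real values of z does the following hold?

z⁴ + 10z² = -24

No real solutions.

Let u = z². The equation becomes u² + 10u + 24 = 0.
Factor: (u + 4)(u + 6) = 0, so u = -4 or u = -6.
z² = -4 < 0 has no real solution.
z² = -6 < 0 has no real solution.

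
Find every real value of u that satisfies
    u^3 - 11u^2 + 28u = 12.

u = 0.5359 or u = 3 or u = 7.4641

Rearrange: u^3 - 11u^2 + 28u - 12 = 0.
Possible rational roots are divisors of -12. Testing u = 3 gives 0, so (u - 3) is a factor.
Divide: u^3 - 11u^2 + 28u - 12 = (u - 3)(u^2 - 8u + 4).
Apply the quadratic formula to u^2 - 8u + 4 = 0: u = (8 +/- sqrt(48))/2, i.e. u ~= 7.4641 or u ~= 0.5359.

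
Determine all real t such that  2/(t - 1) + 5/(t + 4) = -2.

t = -6.8642 or t = 0.3642

Multiply both sides by (t - 1)(t + 4):
2(t + 4) + 5(t - 1) = -2(t - 1)(t + 4).
Expand and collect terms: -2t² - 13t + 5 = 0.
By the quadratic formula, t = (13 ± √209) / -4, so t ≈ -6.8642 or t ≈ 0.3642.
Neither value makes a denominator zero (t ≠ 1, t ≠ -4), so both are valid.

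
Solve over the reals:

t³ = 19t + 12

t = -4 or t = -0.6458 or t = 4.6458

Rearrange: t³ - 19t - 12 = 0.
Possible rational roots are divisors of -12. Testing t = -4 gives 0, so (t + 4) is a factor.
Divide: t³ - 19t - 12 = (t + 4)(t² - 4t - 3).
Apply the quadratic formula to t² - 4t - 3 = 0: t = (4 ± √28)/2, i.e. t ≈ 4.6458 or t ≈ -0.6458.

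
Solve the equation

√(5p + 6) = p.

p = 6

Square both sides: 5p + 6 = (p)².
Expand and rearrange: p² - 5p - 6 = 0.
Solving gives p = 6 or p = -1.
Check each candidate in the original equation:
  p = 6: √(36) = 6, while p = 6 — valid.
  p = -1: √(1) = 1, while p = -1 — extraneous.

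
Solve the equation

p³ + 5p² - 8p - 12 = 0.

p = -6 or p = -1 or p = 2

Possible rational roots are divisors of -12. Testing p = -1 gives 0, so (p + 1) is a factor.
Divide: p³ + 5p² - 8p - 12 = (p + 1)(p² + 4p - 12).
Factor the quadratic: p = 2 or p = -6.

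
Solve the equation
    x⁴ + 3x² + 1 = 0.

Let u = x². The equation becomes u² + 3u + 1 = 0.
By the quadratic formula, u = -3/2 + √(5)/2 or u = -3/2 - √(5)/2.
x² = -3/2 + √(5)/2 < 0 has no real solution.
x² = -3/2 - √(5)/2 < 0 has no real solution.

No real solutions.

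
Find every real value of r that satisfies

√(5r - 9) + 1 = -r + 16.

Isolate the radical: √(5r - 9) = -r + 15.
Square both sides: 5r - 9 = (-r + 15)².
Expand and rearrange: r² - 35r + 234 = 0.
Solving gives r = 26 or r = 9.
Check each candidate in the original equation:
  r = 26: √(121) = 11, while -r + 15 = -11 — extraneous.
  r = 9: √(36) = 6, while -r + 15 = 6 — valid.

r = 9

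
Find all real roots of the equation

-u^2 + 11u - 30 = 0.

u = 5 or u = 6

Factor: -1(u - 5)(u - 6) = 0.
So u = 5 or u = 6.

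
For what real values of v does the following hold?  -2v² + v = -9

v = -1.886 or v = 2.386

Rearrange to standard form: -2v² + v + 9 = 0.
Discriminant: (1)² − 4·(-2)·9 = 73.
Quadratic formula: v = (-1 ± √73) / (-4).
So v = 1/4 - √(73)/4 ≈ -1.886 or v = 1/4 + √(73)/4 ≈ 2.386.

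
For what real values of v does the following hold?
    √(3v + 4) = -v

v = -1

Square both sides: 3v + 4 = (-v)².
Expand and rearrange: v² - 3v - 4 = 0.
Solving gives v = 4 or v = -1.
Check each candidate in the original equation:
  v = 4: √(16) = 4, while -v = -4 — extraneous.
  v = -1: √(1) = 1, while -v = 1 — valid.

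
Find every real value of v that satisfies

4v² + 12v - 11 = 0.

Discriminant: (12)² − 4·4·(-11) = 320.
Quadratic formula: v = (-12 ± √320) / 8.
So v = -3/2 + √(5) ≈ 0.7361 or v = -√(5) - 3/2 ≈ -3.7361.

v = -3.7361 or v = 0.7361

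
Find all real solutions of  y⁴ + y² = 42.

y = -2.4495 or y = 2.4495

Let u = y². The equation becomes u² + u - 42 = 0.
Factor: (u - 6)(u + 7) = 0, so u = 6 or u = -7.
y² = 6 gives y = ±√(6) ≈ ±2.4495.
y² = -7 < 0 has no real solution.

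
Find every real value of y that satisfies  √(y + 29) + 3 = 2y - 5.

y = 7

Isolate the radical: √(y + 29) = 2y - 8.
Square both sides: y + 29 = (2y - 8)².
Expand and rearrange: 4y² - 33y + 35 = 0.
Solving gives y = 7 or y = 1.25.
Check each candidate in the original equation:
  y = 7: √(36) = 6, while 2y - 8 = 6 — valid.
  y = 1.25: √(30.25) = 5.5, while 2y - 8 = -5.5 — extraneous.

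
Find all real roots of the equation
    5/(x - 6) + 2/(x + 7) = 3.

x = -6.4123 or x = 7.7456

Multiply both sides by (x - 6)(x + 7):
5(x + 7) + 2(x - 6) = 3(x - 6)(x + 7).
Expand and collect terms: 3x^2 - 4x - 149 = 0.
By the quadratic formula, x = (4 +/- sqrt(1804)) / 6, so x ~= 7.7456 or x ~= -6.4123.
Neither value makes a denominator zero (x != 6, x != -7), so both are valid.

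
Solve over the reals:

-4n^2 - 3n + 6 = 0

Discriminant: (-3)^2 - 4*(-4)*6 = 105.
Quadratic formula: n = (3 +/- sqrt(105)) / (-8).
So n = -sqrt(105)/8 - 3/8 ~= -1.6559 or n = -3/8 + sqrt(105)/8 ~= 0.9059.

n = -1.6559 or n = 0.9059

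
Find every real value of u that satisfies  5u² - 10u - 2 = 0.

Discriminant: (-10)² − 4·5·(-2) = 140.
Quadratic formula: u = (10 ± √140) / 10.
So u = 1 + √(35)/5 ≈ 2.1832 or u = 1 - √(35)/5 ≈ -0.1832.

u = -0.1832 or u = 2.1832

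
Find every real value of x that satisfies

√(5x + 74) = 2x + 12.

Square both sides: 5x + 74 = (2x + 12)².
Expand and rearrange: 4x² + 43x + 70 = 0.
Solving gives x = -2 or x = -8.75.
Check each candidate in the original equation:
  x = -2: √(64) = 8, while 2x + 12 = 8 — valid.
  x = -8.75: √(30.25) = 5.5, while 2x + 12 = -5.5 — extraneous.

x = -2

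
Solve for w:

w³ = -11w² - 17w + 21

w = -8.7958 or w = -3 or w = 0.7958

Rearrange: w³ + 11w² + 17w - 21 = 0.
Possible rational roots are divisors of -21. Testing w = -3 gives 0, so (w + 3) is a factor.
Divide: w³ + 11w² + 17w - 21 = (w + 3)(w² + 8w - 7).
Apply the quadratic formula to w² + 8w - 7 = 0: w = (-8 ± √92)/2, i.e. w ≈ 0.7958 or w ≈ -8.7958.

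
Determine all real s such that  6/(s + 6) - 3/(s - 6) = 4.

s = -4.3832 or s = 5.1332

Multiply both sides by (s + 6)(s - 6):
6(s - 6) - 3(s + 6) = 4(s + 6)(s - 6).
Expand and collect terms: 4s^2 - 3s - 90 = 0.
By the quadratic formula, s = (3 +/- sqrt(1449)) / 8, so s ~= 5.1332 or s ~= -4.3832.
Neither value makes a denominator zero (s != -6, s != 6), so both are valid.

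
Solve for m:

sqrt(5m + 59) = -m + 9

Square both sides: 5m + 59 = (-m + 9)^2.
Expand and rearrange: m^2 - 23m + 22 = 0.
Solving gives m = 22 or m = 1.
Check each candidate in the original equation:
  m = 22: sqrt(169) = 13, while -m + 9 = -13 — extraneous.
  m = 1: sqrt(64) = 8, while -m + 9 = 8 — valid.

m = 1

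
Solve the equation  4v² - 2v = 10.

v = -1.3508 or v = 1.8508

Rearrange to standard form: 4v² - 2v - 10 = 0.
Discriminant: (-2)² − 4·4·(-10) = 164.
Quadratic formula: v = (2 ± √164) / 8.
So v = 1/4 + √(41)/4 ≈ 1.8508 or v = 1/4 - √(41)/4 ≈ -1.3508.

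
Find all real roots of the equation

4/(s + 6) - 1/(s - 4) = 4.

Multiply both sides by (s + 6)(s - 4):
4(s - 4) - (s + 6) = 4(s + 6)(s - 4).
Expand and collect terms: 4s² + 5s - 74 = 0.
By the quadratic formula, s = (-5 ± √1209) / 8, so s ≈ 3.7213 or s ≈ -4.9713.
Neither value makes a denominator zero (s ≠ -6, s ≠ 4), so both are valid.

s = -4.9713 or s = 3.7213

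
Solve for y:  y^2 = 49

Bring every term to one side: y^2 - 49 = 0.
Factor: (y - 7)(y + 7) = 0.
So y = 7 or y = -7.

y = -7 or y = 7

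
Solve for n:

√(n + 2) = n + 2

n = -2 or n = -1

Square both sides: n + 2 = (n + 2)².
Expand and rearrange: n² + 3n + 2 = 0.
Solving gives n = -1 or n = -2.
Check each candidate in the original equation:
  n = -1: √(1) = 1, while n + 2 = 1 — valid.
  n = -2: √(0) = 0, while n + 2 = 0 — valid.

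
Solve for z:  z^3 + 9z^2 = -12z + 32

z = -6.2749 or z = -4 or z = 1.2749

Rearrange: z^3 + 9z^2 + 12z - 32 = 0.
Possible rational roots are divisors of -32. Testing z = -4 gives 0, so (z + 4) is a factor.
Divide: z^3 + 9z^2 + 12z - 32 = (z + 4)(z^2 + 5z - 8).
Apply the quadratic formula to z^2 + 5z - 8 = 0: z = (-5 +/- sqrt(57))/2, i.e. z ~= 1.2749 or z ~= -6.2749.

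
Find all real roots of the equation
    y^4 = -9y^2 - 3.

No real solutions.

Let u = y^2. The equation becomes u^2 + 9u + 3 = 0.
By the quadratic formula, u = -9/2 + sqrt(69)/2 or u = -9/2 - sqrt(69)/2.
y^2 = -9/2 + sqrt(69)/2 < 0 has no real solution.
y^2 = -9/2 - sqrt(69)/2 < 0 has no real solution.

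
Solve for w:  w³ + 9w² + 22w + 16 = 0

w = -5.5616 or w = -2 or w = -1.4384

Possible rational roots are divisors of 16. Testing w = -2 gives 0, so (w + 2) is a factor.
Divide: w³ + 9w² + 22w + 16 = (w + 2)(w² + 7w + 8).
Apply the quadratic formula to w² + 7w + 8 = 0: w = (-7 ± √17)/2, i.e. w ≈ -1.4384 or w ≈ -5.5616.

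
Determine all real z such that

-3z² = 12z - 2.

z = -4.1602 or z = 0.1602

Rearrange to standard form: -3z² - 12z + 2 = 0.
Discriminant: (-12)² − 4·(-3)·2 = 168.
Quadratic formula: z = (12 ± √168) / (-6).
So z = -√(42)/3 - 2 ≈ -4.1602 or z = -2 + √(42)/3 ≈ 0.1602.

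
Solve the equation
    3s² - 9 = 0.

Discriminant: (0)² − 4·3·(-9) = 108.
Quadratic formula: s = (0 ± √108) / 6.
So s = √(3) ≈ 1.7321 or s = -√(3) ≈ -1.7321.

s = -1.7321 or s = 1.7321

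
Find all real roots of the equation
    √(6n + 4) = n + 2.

Square both sides: 6n + 4 = (n + 2)².
Expand and rearrange: n² - 2n = 0.
Solving gives n = 2 or n = 0.
Check each candidate in the original equation:
  n = 2: √(16) = 4, while n + 2 = 4 — valid.
  n = 0: √(4) = 2, while n + 2 = 2 — valid.

n = 0 or n = 2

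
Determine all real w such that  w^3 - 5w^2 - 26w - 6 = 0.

w = -3 or w = -0.2426 or w = 8.2426

Possible rational roots are divisors of -6. Testing w = -3 gives 0, so (w + 3) is a factor.
Divide: w^3 - 5w^2 - 26w - 6 = (w + 3)(w^2 - 8w - 2).
Apply the quadratic formula to w^2 - 8w - 2 = 0: w = (8 +/- sqrt(72))/2, i.e. w ~= 8.2426 or w ~= -0.2426.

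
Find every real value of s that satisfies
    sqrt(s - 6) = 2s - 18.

s = 10

Square both sides: s - 6 = (2s - 18)^2.
Expand and rearrange: 4s^2 - 73s + 330 = 0.
Solving gives s = 10 or s = 8.25.
Check each candidate in the original equation:
  s = 10: sqrt(4) = 2, while 2s - 18 = 2 — valid.
  s = 8.25: sqrt(2.25) = 1.5, while 2s - 18 = -1.5 — extraneous.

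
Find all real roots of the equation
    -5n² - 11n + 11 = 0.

Discriminant: (-11)² − 4·(-5)·11 = 341.
Quadratic formula: n = (11 ± √341) / (-10).
So n = -√(341)/10 - 11/10 ≈ -2.9466 or n = -11/10 + √(341)/10 ≈ 0.7466.

n = -2.9466 or n = 0.7466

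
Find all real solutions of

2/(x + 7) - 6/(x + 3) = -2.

x = -7.6056 or x = -0.3944

Multiply both sides by (x + 7)(x + 3):
2(x + 3) - 6(x + 7) = -2(x + 7)(x + 3).
Expand and collect terms: -2x^2 - 16x - 6 = 0.
By the quadratic formula, x = (16 +/- sqrt(208)) / -4, so x ~= -7.6056 or x ~= -0.3944.
Neither value makes a denominator zero (x != -7, x != -3), so both are valid.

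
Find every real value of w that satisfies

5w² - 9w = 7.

w = -0.5866 or w = 2.3866

Rearrange to standard form: 5w² - 9w - 7 = 0.
Discriminant: (-9)² − 4·5·(-7) = 221.
Quadratic formula: w = (9 ± √221) / 10.
So w = 9/10 + √(221)/10 ≈ 2.3866 or w = 9/10 - √(221)/10 ≈ -0.5866.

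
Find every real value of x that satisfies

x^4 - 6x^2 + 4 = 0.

x = -2.2882 or x = -0.874 or x = 0.874 or x = 2.2882

Let u = x^2. The equation becomes u^2 - 6u + 4 = 0.
By the quadratic formula, u = sqrt(5) + 3 or u = 3 - sqrt(5).
x^2 = sqrt(5) + 3 gives x = +/-sqrt(sqrt(5) + 3) ~= +/-2.2882.
x^2 = 3 - sqrt(5) gives x = +/-sqrt(3 - sqrt(5)) ~= +/-0.874.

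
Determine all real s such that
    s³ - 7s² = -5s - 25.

s = -1.4495 or s = 3.4495 or s = 5

Rearrange: s³ - 7s² + 5s + 25 = 0.
Possible rational roots are divisors of 25. Testing s = 5 gives 0, so (s - 5) is a factor.
Divide: s³ - 7s² + 5s + 25 = (s - 5)(s² - 2s - 5).
Apply the quadratic formula to s² - 2s - 5 = 0: s = (2 ± √24)/2, i.e. s ≈ 3.4495 or s ≈ -1.4495.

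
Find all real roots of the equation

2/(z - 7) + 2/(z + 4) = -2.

z = -5.0902 or z = 6.0902

Multiply both sides by (z - 7)(z + 4):
2(z + 4) + 2(z - 7) = -2(z - 7)(z + 4).
Expand and collect terms: -2z² + 2z + 62 = 0.
By the quadratic formula, z = (-2 ± √500) / -4, so z ≈ -5.0902 or z ≈ 6.0902.
Neither value makes a denominator zero (z ≠ 7, z ≠ -4), so both are valid.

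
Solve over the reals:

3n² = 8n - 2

n = 0.2792 or n = 2.3874

Rearrange to standard form: 3n² - 8n + 2 = 0.
Discriminant: (-8)² − 4·3·2 = 40.
Quadratic formula: n = (8 ± √40) / 6.
So n = √(10)/3 + 4/3 ≈ 2.3874 or n = 4/3 - √(10)/3 ≈ 0.2792.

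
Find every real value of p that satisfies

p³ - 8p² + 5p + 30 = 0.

p = -1.5311 or p = 3 or p = 6.5311

Possible rational roots are divisors of 30. Testing p = 3 gives 0, so (p - 3) is a factor.
Divide: p³ - 8p² + 5p + 30 = (p - 3)(p² - 5p - 10).
Apply the quadratic formula to p² - 5p - 10 = 0: p = (5 ± √65)/2, i.e. p ≈ 6.5311 or p ≈ -1.5311.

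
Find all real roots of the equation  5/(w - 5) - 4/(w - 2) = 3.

w = 1.0633 or w = 6.2701

Multiply both sides by (w - 5)(w - 2):
5(w - 2) - 4(w - 5) = 3(w - 5)(w - 2).
Expand and collect terms: 3w² - 22w + 20 = 0.
By the quadratic formula, w = (22 ± √244) / 6, so w ≈ 6.2701 or w ≈ 1.0633.
Neither value makes a denominator zero (w ≠ 5, w ≠ 2), so both are valid.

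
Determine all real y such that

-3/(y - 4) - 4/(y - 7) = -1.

Multiply both sides by (y - 4)(y - 7):
-3(y - 7) - 4(y - 4) = -(y - 4)(y - 7).
Expand and collect terms: -y^2 + 18y - 65 = 0.
Factor or apply the quadratic formula: y = 5 or y = 13.
Neither value makes a denominator zero (y != 4, y != 7), so both are valid.

y = 5 or y = 13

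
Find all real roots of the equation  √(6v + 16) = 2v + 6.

Square both sides: 6v + 16 = (2v + 6)².
Expand and rearrange: 4v² + 18v + 20 = 0.
Solving gives v = -2 or v = -2.5.
Check each candidate in the original equation:
  v = -2: √(4) = 2, while 2v + 6 = 2 — valid.
  v = -2.5: √(1) = 1, while 2v + 6 = 1 — valid.

v = -2.5 or v = -2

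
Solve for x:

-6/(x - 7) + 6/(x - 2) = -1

Multiply both sides by (x - 7)(x - 2):
-6(x - 2) + 6(x - 7) = -(x - 7)(x - 2).
Expand and collect terms: -x² + 9x + 16 = 0.
By the quadratic formula, x = (-9 ± √145) / -2, so x ≈ -1.5208 or x ≈ 10.5208.
Neither value makes a denominator zero (x ≠ 7, x ≠ 2), so both are valid.

x = -1.5208 or x = 10.5208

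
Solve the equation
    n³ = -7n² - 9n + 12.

n = -4 or n = -3.7913 or n = 0.7913

Rearrange: n³ + 7n² + 9n - 12 = 0.
Possible rational roots are divisors of -12. Testing n = -4 gives 0, so (n + 4) is a factor.
Divide: n³ + 7n² + 9n - 12 = (n + 4)(n² + 3n - 3).
Apply the quadratic formula to n² + 3n - 3 = 0: n = (-3 ± √21)/2, i.e. n ≈ 0.7913 or n ≈ -3.7913.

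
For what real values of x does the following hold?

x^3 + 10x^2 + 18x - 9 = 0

x = -7.4051 or x = -3 or x = 0.4051

Possible rational roots are divisors of -9. Testing x = -3 gives 0, so (x + 3) is a factor.
Divide: x^3 + 10x^2 + 18x - 9 = (x + 3)(x^2 + 7x - 3).
Apply the quadratic formula to x^2 + 7x - 3 = 0: x = (-7 +/- sqrt(61))/2, i.e. x ~= 0.4051 or x ~= -7.4051.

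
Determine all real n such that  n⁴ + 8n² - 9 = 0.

n = -1 or n = 1

Let u = n². The equation becomes u² + 8u - 9 = 0.
Factor: (u + 9)(u - 1) = 0, so u = -9 or u = 1.
n² = -9 < 0 has no real solution.
n² = 1 gives n = ±1.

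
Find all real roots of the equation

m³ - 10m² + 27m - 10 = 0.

m = 0.4384 or m = 4.5616 or m = 5

Possible rational roots are divisors of -10. Testing m = 5 gives 0, so (m - 5) is a factor.
Divide: m³ - 10m² + 27m - 10 = (m - 5)(m² - 5m + 2).
Apply the quadratic formula to m² - 5m + 2 = 0: m = (5 ± √17)/2, i.e. m ≈ 4.5616 or m ≈ 0.4384.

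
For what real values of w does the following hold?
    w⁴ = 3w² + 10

w = -2.2361 or w = 2.2361

Let u = w². The equation becomes u² - 3u - 10 = 0.
Factor: (u + 2)(u - 5) = 0, so u = -2 or u = 5.
w² = -2 < 0 has no real solution.
w² = 5 gives w = ±√(5) ≈ ±2.2361.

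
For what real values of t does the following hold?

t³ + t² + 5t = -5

t = -1

Rearrange: t³ + t² + 5t + 5 = 0.
Possible rational roots are divisors of 5. Testing t = -1 gives 0, so (t + 1) is a factor.
Divide: t³ + t² + 5t + 5 = (t + 1)(t² + 5).
The quadratic t² + 5 has discriminant -20 < 0, so no further real roots.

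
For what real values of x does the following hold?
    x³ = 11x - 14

Rearrange: x³ - 11x + 14 = 0.
Possible rational roots are divisors of 14. Testing x = 2 gives 0, so (x - 2) is a factor.
Divide: x³ - 11x + 14 = (x - 2)(x² + 2x - 7).
Apply the quadratic formula to x² + 2x - 7 = 0: x = (-2 ± √32)/2, i.e. x ≈ 1.8284 or x ≈ -3.8284.

x = -3.8284 or x = 1.8284 or x = 2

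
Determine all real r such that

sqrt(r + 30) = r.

r = 6

Square both sides: r + 30 = (r)^2.
Expand and rearrange: r^2 - r - 30 = 0.
Solving gives r = 6 or r = -5.
Check each candidate in the original equation:
  r = 6: sqrt(36) = 6, while r = 6 — valid.
  r = -5: sqrt(25) = 5, while r = -5 — extraneous.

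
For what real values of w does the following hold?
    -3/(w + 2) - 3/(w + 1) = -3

Multiply both sides by (w + 2)(w + 1):
-3(w + 1) - 3(w + 2) = -3(w + 2)(w + 1).
Expand and collect terms: -3w^2 - 3w + 3 = 0.
By the quadratic formula, w = (3 +/- sqrt(45)) / -6, so w ~= -1.618 or w ~= 0.618.
Neither value makes a denominator zero (w != -2, w != -1), so both are valid.

w = -1.618 or w = 0.618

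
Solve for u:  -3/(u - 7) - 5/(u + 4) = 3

u = -5.8078 or u = 6.1411

Multiply both sides by (u - 7)(u + 4):
-3(u + 4) - 5(u - 7) = 3(u - 7)(u + 4).
Expand and collect terms: 3u^2 - u - 107 = 0.
By the quadratic formula, u = (1 +/- sqrt(1285)) / 6, so u ~= 6.1411 or u ~= -5.8078.
Neither value makes a denominator zero (u != 7, u != -4), so both are valid.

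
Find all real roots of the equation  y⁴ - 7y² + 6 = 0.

y = -2.4495 or y = -1 or y = 1 or y = 2.4495

Let u = y². The equation becomes u² - 7u + 6 = 0.
Factor: (u - 1)(u - 6) = 0, so u = 1 or u = 6.
y² = 1 gives y = ±1.
y² = 6 gives y = ±√(6) ≈ ±2.4495.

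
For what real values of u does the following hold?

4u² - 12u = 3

Rearrange to standard form: 4u² - 12u - 3 = 0.
Discriminant: (-12)² − 4·4·(-3) = 192.
Quadratic formula: u = (12 ± √192) / 8.
So u = 3/2 + √(3) ≈ 3.2321 or u = 3/2 - √(3) ≈ -0.2321.

u = -0.2321 or u = 3.2321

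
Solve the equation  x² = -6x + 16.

Bring every term to one side: x² + 6x - 16 = 0.
Factor: (x + 8)(x - 2) = 0.
So x = -8 or x = 2.

x = -8 or x = 2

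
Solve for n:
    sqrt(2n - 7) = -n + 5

Square both sides: 2n - 7 = (-n + 5)^2.
Expand and rearrange: n^2 - 12n + 32 = 0.
Solving gives n = 8 or n = 4.
Check each candidate in the original equation:
  n = 8: sqrt(9) = 3, while -n + 5 = -3 — extraneous.
  n = 4: sqrt(1) = 1, while -n + 5 = 1 — valid.

n = 4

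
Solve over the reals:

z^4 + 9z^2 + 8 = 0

Let u = z^2. The equation becomes u^2 + 9u + 8 = 0.
Factor: (u + 8)(u + 1) = 0, so u = -8 or u = -1.
z^2 = -8 < 0 has no real solution.
z^2 = -1 < 0 has no real solution.

No real solutions.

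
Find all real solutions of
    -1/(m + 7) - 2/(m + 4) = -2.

m = -6.6375 or m = -2.8625

Multiply both sides by (m + 7)(m + 4):
-(m + 4) - 2(m + 7) = -2(m + 7)(m + 4).
Expand and collect terms: -2m^2 - 19m - 38 = 0.
By the quadratic formula, m = (19 +/- sqrt(57)) / -4, so m ~= -6.6375 or m ~= -2.8625.
Neither value makes a denominator zero (m != -7, m != -4), so both are valid.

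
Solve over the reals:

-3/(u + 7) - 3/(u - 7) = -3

Multiply both sides by (u + 7)(u - 7):
-3(u - 7) - 3(u + 7) = -3(u + 7)(u - 7).
Expand and collect terms: -3u^2 + 6u + 147 = 0.
By the quadratic formula, u = (-6 +/- sqrt(1800)) / -6, so u ~= -6.0711 or u ~= 8.0711.
Neither value makes a denominator zero (u != -7, u != 7), so both are valid.

u = -6.0711 or u = 8.0711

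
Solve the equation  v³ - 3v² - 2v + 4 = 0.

v = -1.2361 or v = 1 or v = 3.2361

Possible rational roots are divisors of 4. Testing v = 1 gives 0, so (v - 1) is a factor.
Divide: v³ - 3v² - 2v + 4 = (v - 1)(v² - 2v - 4).
Apply the quadratic formula to v² - 2v - 4 = 0: v = (2 ± √20)/2, i.e. v ≈ 3.2361 or v ≈ -1.2361.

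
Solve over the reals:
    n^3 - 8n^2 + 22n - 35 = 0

Possible rational roots are divisors of -35. Testing n = 5 gives 0, so (n - 5) is a factor.
Divide: n^3 - 8n^2 + 22n - 35 = (n - 5)(n^2 - 3n + 7).
The quadratic n^2 - 3n + 7 has discriminant -19 < 0, so no further real roots.

n = 5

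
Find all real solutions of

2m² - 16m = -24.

m = 2 or m = 6

Bring every term to one side: 2m² - 16m + 24 = 0.
Factor: 2(m - 2)(m - 6) = 0.
So m = 2 or m = 6.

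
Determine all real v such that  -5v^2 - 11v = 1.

v = -2.105 or v = -0.095

Rearrange to standard form: -5v^2 - 11v - 1 = 0.
Discriminant: (-11)^2 - 4*(-5)*(-1) = 101.
Quadratic formula: v = (11 +/- sqrt(101)) / (-10).
So v = -11/10 - sqrt(101)/10 ~= -2.105 or v = -11/10 + sqrt(101)/10 ~= -0.095.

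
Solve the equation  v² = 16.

v = -4 or v = 4

Bring every term to one side: v² - 16 = 0.
Factor: (v - 4)(v + 4) = 0.
So v = 4 or v = -4.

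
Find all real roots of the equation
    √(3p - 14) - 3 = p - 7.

Isolate the radical: √(3p - 14) = p - 4.
Square both sides: 3p - 14 = (p - 4)².
Expand and rearrange: p² - 11p + 30 = 0.
Solving gives p = 6 or p = 5.
Check each candidate in the original equation:
  p = 6: √(4) = 2, while p - 4 = 2 — valid.
  p = 5: √(1) = 1, while p - 4 = 1 — valid.

p = 5 or p = 6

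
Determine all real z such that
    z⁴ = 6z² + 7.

Let u = z². The equation becomes u² - 6u - 7 = 0.
Factor: (u - 7)(u + 1) = 0, so u = 7 or u = -1.
z² = 7 gives z = ±√(7) ≈ ±2.6458.
z² = -1 < 0 has no real solution.

z = -2.6458 or z = 2.6458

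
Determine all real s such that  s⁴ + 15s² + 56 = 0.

Let u = s². The equation becomes u² + 15u + 56 = 0.
Factor: (u + 7)(u + 8) = 0, so u = -7 or u = -8.
s² = -7 < 0 has no real solution.
s² = -8 < 0 has no real solution.

No real solutions.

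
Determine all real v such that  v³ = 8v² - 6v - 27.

Rearrange: v³ - 8v² + 6v + 27 = 0.
Possible rational roots are divisors of 27. Testing v = 3 gives 0, so (v - 3) is a factor.
Divide: v³ - 8v² + 6v + 27 = (v - 3)(v² - 5v - 9).
Apply the quadratic formula to v² - 5v - 9 = 0: v = (5 ± √61)/2, i.e. v ≈ 6.4051 or v ≈ -1.4051.

v = -1.4051 or v = 3 or v = 6.4051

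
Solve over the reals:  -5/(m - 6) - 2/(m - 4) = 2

m = 1.6492 or m = 4.8508

Multiply both sides by (m - 6)(m - 4):
-5(m - 4) - 2(m - 6) = 2(m - 6)(m - 4).
Expand and collect terms: 2m² - 13m + 16 = 0.
By the quadratic formula, m = (13 ± √41) / 4, so m ≈ 4.8508 or m ≈ 1.6492.
Neither value makes a denominator zero (m ≠ 6, m ≠ 4), so both are valid.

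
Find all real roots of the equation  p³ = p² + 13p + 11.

p = -2.4641 or p = -1 or p = 4.4641

Rearrange: p³ - p² - 13p - 11 = 0.
Possible rational roots are divisors of -11. Testing p = -1 gives 0, so (p + 1) is a factor.
Divide: p³ - p² - 13p - 11 = (p + 1)(p² - 2p - 11).
Apply the quadratic formula to p² - 2p - 11 = 0: p = (2 ± √48)/2, i.e. p ≈ 4.4641 or p ≈ -2.4641.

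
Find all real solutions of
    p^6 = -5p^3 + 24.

p = -2 or p = 1.4422

Let u = p^3. The equation becomes u^2 + 5u - 24 = 0.
Factor: (u - 3)(u + 8) = 0, so u = 3 or u = -8.
p^3 = 3 gives p = (3)^(1/3) ~= 1.4422.
p^3 = -8 gives p = -2.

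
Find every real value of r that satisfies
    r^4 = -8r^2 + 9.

Let u = r^2. The equation becomes u^2 + 8u - 9 = 0.
Factor: (u + 9)(u - 1) = 0, so u = -9 or u = 1.
r^2 = -9 < 0 has no real solution.
r^2 = 1 gives r = +/-1.

r = -1 or r = 1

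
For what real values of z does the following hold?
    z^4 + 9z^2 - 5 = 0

Let u = z^2. The equation becomes u^2 + 9u - 5 = 0.
By the quadratic formula, u = -9/2 + sqrt(101)/2 or u = -sqrt(101)/2 - 9/2.
z^2 = -9/2 + sqrt(101)/2 gives z = +/-sqrt(-9/2 + sqrt(101)/2) ~= +/-0.7245.
z^2 = -sqrt(101)/2 - 9/2 < 0 has no real solution.

z = -0.7245 or z = 0.7245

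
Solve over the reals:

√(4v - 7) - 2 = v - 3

v = 2 or v = 4

Isolate the radical: √(4v - 7) = v - 1.
Square both sides: 4v - 7 = (v - 1)².
Expand and rearrange: v² - 6v + 8 = 0.
Solving gives v = 4 or v = 2.
Check each candidate in the original equation:
  v = 4: √(9) = 3, while v - 1 = 3 — valid.
  v = 2: √(1) = 1, while v - 1 = 1 — valid.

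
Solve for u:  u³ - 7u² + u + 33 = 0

Possible rational roots are divisors of 33. Testing u = 3 gives 0, so (u - 3) is a factor.
Divide: u³ - 7u² + u + 33 = (u - 3)(u² - 4u - 11).
Apply the quadratic formula to u² - 4u - 11 = 0: u = (4 ± √60)/2, i.e. u ≈ 5.873 or u ≈ -1.873.

u = -1.873 or u = 3 or u = 5.873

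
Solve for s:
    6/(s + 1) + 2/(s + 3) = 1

Multiply both sides by (s + 1)(s + 3):
6(s + 3) + 2(s + 1) = (s + 1)(s + 3).
Expand and collect terms: s^2 - 4s - 17 = 0.
By the quadratic formula, s = (4 +/- sqrt(84)) / 2, so s ~= 6.5826 or s ~= -2.5826.
Neither value makes a denominator zero (s != -1, s != -3), so both are valid.

s = -2.5826 or s = 6.5826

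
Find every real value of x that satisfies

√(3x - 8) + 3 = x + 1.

Isolate the radical: √(3x - 8) = x - 2.
Square both sides: 3x - 8 = (x - 2)².
Expand and rearrange: x² - 7x + 12 = 0.
Solving gives x = 4 or x = 3.
Check each candidate in the original equation:
  x = 4: √(4) = 2, while x - 2 = 2 — valid.
  x = 3: √(1) = 1, while x - 2 = 1 — valid.

x = 3 or x = 4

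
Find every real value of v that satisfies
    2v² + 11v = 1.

Rearrange to standard form: 2v² + 11v - 1 = 0.
Discriminant: (11)² − 4·2·(-1) = 129.
Quadratic formula: v = (-11 ± √129) / 4.
So v = -11/4 + √(129)/4 ≈ 0.0895 or v = -√(129)/4 - 11/4 ≈ -5.5895.

v = -5.5895 or v = 0.0895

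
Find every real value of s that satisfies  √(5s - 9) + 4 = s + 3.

s = 2 or s = 5

Isolate the radical: √(5s - 9) = s - 1.
Square both sides: 5s - 9 = (s - 1)².
Expand and rearrange: s² - 7s + 10 = 0.
Solving gives s = 5 or s = 2.
Check each candidate in the original equation:
  s = 5: √(16) = 4, while s - 1 = 4 — valid.
  s = 2: √(1) = 1, while s - 1 = 1 — valid.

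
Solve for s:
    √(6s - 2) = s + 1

s = 1 or s = 3

Square both sides: 6s - 2 = (s + 1)².
Expand and rearrange: s² - 4s + 3 = 0.
Solving gives s = 3 or s = 1.
Check each candidate in the original equation:
  s = 3: √(16) = 4, while s + 1 = 4 — valid.
  s = 1: √(4) = 2, while s + 1 = 2 — valid.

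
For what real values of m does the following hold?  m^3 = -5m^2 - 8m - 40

Rearrange: m^3 + 5m^2 + 8m + 40 = 0.
Possible rational roots are divisors of 40. Testing m = -5 gives 0, so (m + 5) is a factor.
Divide: m^3 + 5m^2 + 8m + 40 = (m + 5)(m^2 + 8).
The quadratic m^2 + 8 has discriminant -32 < 0, so no further real roots.

m = -5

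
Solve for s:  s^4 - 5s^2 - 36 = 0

Let u = s^2. The equation becomes u^2 - 5u - 36 = 0.
Factor: (u - 9)(u + 4) = 0, so u = 9 or u = -4.
s^2 = 9 gives s = +/-3.
s^2 = -4 < 0 has no real solution.

s = -3 or s = 3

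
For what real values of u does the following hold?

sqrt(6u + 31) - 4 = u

Isolate the radical: sqrt(6u + 31) = u + 4.
Square both sides: 6u + 31 = (u + 4)^2.
Expand and rearrange: u^2 + 2u - 15 = 0.
Solving gives u = 3 or u = -5.
Check each candidate in the original equation:
  u = 3: sqrt(49) = 7, while u + 4 = 7 — valid.
  u = -5: sqrt(1) = 1, while u + 4 = -1 — extraneous.

u = 3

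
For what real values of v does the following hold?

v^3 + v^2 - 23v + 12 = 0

Possible rational roots are divisors of 12. Testing v = 4 gives 0, so (v - 4) is a factor.
Divide: v^3 + v^2 - 23v + 12 = (v - 4)(v^2 + 5v - 3).
Apply the quadratic formula to v^2 + 5v - 3 = 0: v = (-5 +/- sqrt(37))/2, i.e. v ~= 0.5414 or v ~= -5.5414.

v = -5.5414 or v = 0.5414 or v = 4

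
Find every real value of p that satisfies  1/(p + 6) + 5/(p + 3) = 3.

Multiply both sides by (p + 6)(p + 3):
(p + 3) + 5(p + 6) = 3(p + 6)(p + 3).
Expand and collect terms: 3p² + 21p + 21 = 0.
By the quadratic formula, p = (-21 ± √189) / 6, so p ≈ -1.2087 or p ≈ -5.7913.
Neither value makes a denominator zero (p ≠ -6, p ≠ -3), so both are valid.

p = -5.7913 or p = -1.2087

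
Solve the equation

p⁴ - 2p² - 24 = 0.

Let u = p². The equation becomes u² - 2u - 24 = 0.
Factor: (u + 4)(u - 6) = 0, so u = -4 or u = 6.
p² = -4 < 0 has no real solution.
p² = 6 gives p = ±√(6) ≈ ±2.4495.

p = -2.4495 or p = 2.4495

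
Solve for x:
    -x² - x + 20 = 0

Factor: -1(x + 5)(x - 4) = 0.
So x = -5 or x = 4.

x = -5 or x = 4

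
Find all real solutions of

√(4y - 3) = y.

Square both sides: 4y - 3 = (y)².
Expand and rearrange: y² - 4y + 3 = 0.
Solving gives y = 3 or y = 1.
Check each candidate in the original equation:
  y = 3: √(9) = 3, while y = 3 — valid.
  y = 1: √(1) = 1, while y = 1 — valid.

y = 1 or y = 3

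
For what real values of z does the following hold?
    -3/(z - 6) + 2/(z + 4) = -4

z = -4.4666 or z = 6.7166

Multiply both sides by (z - 6)(z + 4):
-3(z + 4) + 2(z - 6) = -4(z - 6)(z + 4).
Expand and collect terms: -4z² + 9z + 120 = 0.
By the quadratic formula, z = (-9 ± √2001) / -8, so z ≈ -4.4666 or z ≈ 6.7166.
Neither value makes a denominator zero (z ≠ 6, z ≠ -4), so both are valid.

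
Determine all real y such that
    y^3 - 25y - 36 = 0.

y = -4 or y = -1.6056 or y = 5.6056

Possible rational roots are divisors of -36. Testing y = -4 gives 0, so (y + 4) is a factor.
Divide: y^3 - 25y - 36 = (y + 4)(y^2 - 4y - 9).
Apply the quadratic formula to y^2 - 4y - 9 = 0: y = (4 +/- sqrt(52))/2, i.e. y ~= 5.6056 or y ~= -1.6056.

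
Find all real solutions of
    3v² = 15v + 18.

v = -1 or v = 6

Bring every term to one side: 3v² - 15v - 18 = 0.
Factor: 3(v + 1)(v - 6) = 0.
So v = -1 or v = 6.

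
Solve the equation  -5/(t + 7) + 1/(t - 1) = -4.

Multiply both sides by (t + 7)(t - 1):
-5(t - 1) + (t + 7) = -4(t + 7)(t - 1).
Expand and collect terms: -4t² - 20t + 16 = 0.
By the quadratic formula, t = (20 ± √656) / -8, so t ≈ -5.7016 or t ≈ 0.7016.
Neither value makes a denominator zero (t ≠ -7, t ≠ 1), so both are valid.

t = -5.7016 or t = 0.7016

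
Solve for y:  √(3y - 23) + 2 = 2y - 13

y = 7.75 or y = 8

Isolate the radical: √(3y - 23) = 2y - 15.
Square both sides: 3y - 23 = (2y - 15)².
Expand and rearrange: 4y² - 63y + 248 = 0.
Solving gives y = 8 or y = 7.75.
Check each candidate in the original equation:
  y = 8: √(1) = 1, while 2y - 15 = 1 — valid.
  y = 7.75: √(0.25) = 0.5, while 2y - 15 = 0.5 — valid.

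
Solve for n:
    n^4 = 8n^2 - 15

n = -2.2361 or n = -1.7321 or n = 1.7321 or n = 2.2361

Let u = n^2. The equation becomes u^2 - 8u + 15 = 0.
Factor: (u - 5)(u - 3) = 0, so u = 5 or u = 3.
n^2 = 5 gives n = +/-sqrt(5) ~= +/-2.2361.
n^2 = 3 gives n = +/-sqrt(3) ~= +/-1.7321.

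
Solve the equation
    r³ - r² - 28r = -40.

Rearrange: r³ - r² - 28r + 40 = 0.
Possible rational roots are divisors of 40. Testing r = 5 gives 0, so (r - 5) is a factor.
Divide: r³ - r² - 28r + 40 = (r - 5)(r² + 4r - 8).
Apply the quadratic formula to r² + 4r - 8 = 0: r = (-4 ± √48)/2, i.e. r ≈ 1.4641 or r ≈ -5.4641.

r = -5.4641 or r = 1.4641 or r = 5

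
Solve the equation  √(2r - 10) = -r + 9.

Square both sides: 2r - 10 = (-r + 9)².
Expand and rearrange: r² - 20r + 91 = 0.
Solving gives r = 13 or r = 7.
Check each candidate in the original equation:
  r = 13: √(16) = 4, while -r + 9 = -4 — extraneous.
  r = 7: √(4) = 2, while -r + 9 = 2 — valid.

r = 7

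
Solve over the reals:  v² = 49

Bring every term to one side: v² - 49 = 0.
Factor: (v + 7)(v - 7) = 0.
So v = -7 or v = 7.

v = -7 or v = 7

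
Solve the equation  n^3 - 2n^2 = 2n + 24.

Rearrange: n^3 - 2n^2 - 2n - 24 = 0.
Possible rational roots are divisors of -24. Testing n = 4 gives 0, so (n - 4) is a factor.
Divide: n^3 - 2n^2 - 2n - 24 = (n - 4)(n^2 + 2n + 6).
The quadratic n^2 + 2n + 6 has discriminant -20 < 0, so no further real roots.

n = 4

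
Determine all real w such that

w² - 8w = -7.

Bring every term to one side: w² - 8w + 7 = 0.
Factor: (w - 7)(w - 1) = 0.
So w = 7 or w = 1.

w = 1 or w = 7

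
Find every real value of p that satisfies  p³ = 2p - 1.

p = -1.618 or p = 0.618 or p = 1

Rearrange: p³ - 2p + 1 = 0.
Possible rational roots are divisors of 1. Testing p = 1 gives 0, so (p - 1) is a factor.
Divide: p³ - 2p + 1 = (p - 1)(p² + p - 1).
Apply the quadratic formula to p² + p - 1 = 0: p = (-1 ± √5)/2, i.e. p ≈ 0.618 or p ≈ -1.618.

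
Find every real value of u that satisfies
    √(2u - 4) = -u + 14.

u = 10

Square both sides: 2u - 4 = (-u + 14)².
Expand and rearrange: u² - 30u + 200 = 0.
Solving gives u = 20 or u = 10.
Check each candidate in the original equation:
  u = 20: √(36) = 6, while -u + 14 = -6 — extraneous.
  u = 10: √(16) = 4, while -u + 14 = 4 — valid.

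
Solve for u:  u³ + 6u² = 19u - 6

u = -8.3589 or u = 0.3589 or u = 2

Rearrange: u³ + 6u² - 19u + 6 = 0.
Possible rational roots are divisors of 6. Testing u = 2 gives 0, so (u - 2) is a factor.
Divide: u³ + 6u² - 19u + 6 = (u - 2)(u² + 8u - 3).
Apply the quadratic formula to u² + 8u - 3 = 0: u = (-8 ± √76)/2, i.e. u ≈ 0.3589 or u ≈ -8.3589.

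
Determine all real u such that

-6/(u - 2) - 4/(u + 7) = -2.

Multiply both sides by (u - 2)(u + 7):
-6(u + 7) - 4(u - 2) = -2(u - 2)(u + 7).
Expand and collect terms: -2u² + 62 = 0.
By the quadratic formula, u = (0 ± √496) / -4, so u ≈ -5.5678 or u ≈ 5.5678.
Neither value makes a denominator zero (u ≠ 2, u ≠ -7), so both are valid.

u = -5.5678 or u = 5.5678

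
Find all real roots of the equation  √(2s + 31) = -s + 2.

s = -3

Square both sides: 2s + 31 = (-s + 2)².
Expand and rearrange: s² - 6s - 27 = 0.
Solving gives s = 9 or s = -3.
Check each candidate in the original equation:
  s = 9: √(49) = 7, while -s + 2 = -7 — extraneous.
  s = -3: √(25) = 5, while -s + 2 = 5 — valid.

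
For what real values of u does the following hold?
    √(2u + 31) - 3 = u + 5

Isolate the radical: √(2u + 31) = u + 8.
Square both sides: 2u + 31 = (u + 8)².
Expand and rearrange: u² + 14u + 33 = 0.
Solving gives u = -3 or u = -11.
Check each candidate in the original equation:
  u = -3: √(25) = 5, while u + 8 = 5 — valid.
  u = -11: √(9) = 3, while u + 8 = -3 — extraneous.

u = -3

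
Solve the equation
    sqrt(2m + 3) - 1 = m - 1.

Isolate the radical: sqrt(2m + 3) = m.
Square both sides: 2m + 3 = (m)^2.
Expand and rearrange: m^2 - 2m - 3 = 0.
Solving gives m = 3 or m = -1.
Check each candidate in the original equation:
  m = 3: sqrt(9) = 3, while m = 3 — valid.
  m = -1: sqrt(1) = 1, while m = -1 — extraneous.

m = 3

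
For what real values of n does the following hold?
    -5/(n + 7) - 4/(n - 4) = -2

Multiply both sides by (n + 7)(n - 4):
-5(n - 4) - 4(n + 7) = -2(n + 7)(n - 4).
Expand and collect terms: -2n² + 3n + 64 = 0.
By the quadratic formula, n = (-3 ± √521) / -4, so n ≈ -4.9564 or n ≈ 6.4564.
Neither value makes a denominator zero (n ≠ -7, n ≠ 4), so both are valid.

n = -4.9564 or n = 6.4564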